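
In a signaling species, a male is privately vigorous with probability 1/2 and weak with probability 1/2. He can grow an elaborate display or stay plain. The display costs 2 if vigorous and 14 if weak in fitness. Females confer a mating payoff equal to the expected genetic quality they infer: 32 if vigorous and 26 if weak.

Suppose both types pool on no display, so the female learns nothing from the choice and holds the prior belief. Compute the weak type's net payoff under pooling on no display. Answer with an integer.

29

Pooled mating payoff = 1/2·32 + 1/2·26 = 29.
weak pays no cost for no display, so net payoff = 29.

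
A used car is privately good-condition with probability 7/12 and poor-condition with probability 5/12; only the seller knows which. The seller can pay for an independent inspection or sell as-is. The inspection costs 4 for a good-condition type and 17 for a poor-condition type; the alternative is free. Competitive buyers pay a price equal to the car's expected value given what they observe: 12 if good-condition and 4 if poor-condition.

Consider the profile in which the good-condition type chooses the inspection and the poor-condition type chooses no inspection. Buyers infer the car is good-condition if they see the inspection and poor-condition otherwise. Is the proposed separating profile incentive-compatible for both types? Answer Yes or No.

Under these beliefs, the inspection earns price 12 and no inspection earns price 4.
good-condition: the inspection nets 12 − 4 = 8; no inspection nets 4. good-condition prefers the inspection.
poor-condition: the inspection nets 12 − 17 = -5; no inspection nets 4. poor-condition prefers no inspection.
Neither type deviates, so the separating profile is an equilibrium.

Yes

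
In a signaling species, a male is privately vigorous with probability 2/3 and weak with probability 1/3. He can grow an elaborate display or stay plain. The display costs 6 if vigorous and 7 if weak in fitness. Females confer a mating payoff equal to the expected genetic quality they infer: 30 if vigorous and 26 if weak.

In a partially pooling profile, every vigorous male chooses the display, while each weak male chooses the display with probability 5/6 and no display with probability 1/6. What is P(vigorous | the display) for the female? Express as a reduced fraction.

12/17

P(the display) = (2/3)·1 + (1/3)·(5/6) = 17/18.
By Bayes' rule, P(vigorous | the display) = (2/3) / (17/18) = 12/17.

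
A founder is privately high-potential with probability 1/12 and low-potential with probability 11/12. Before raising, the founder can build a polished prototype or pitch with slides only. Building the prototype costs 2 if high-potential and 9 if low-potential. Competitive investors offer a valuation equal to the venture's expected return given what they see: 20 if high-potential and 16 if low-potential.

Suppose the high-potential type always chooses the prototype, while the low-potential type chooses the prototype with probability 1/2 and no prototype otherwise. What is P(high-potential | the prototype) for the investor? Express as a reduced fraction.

2/13

P(the prototype) = (1/12)·1 + (11/12)·(1/2) = 13/24.
By Bayes' rule, P(high-potential | the prototype) = (1/12) / (13/24) = 2/13.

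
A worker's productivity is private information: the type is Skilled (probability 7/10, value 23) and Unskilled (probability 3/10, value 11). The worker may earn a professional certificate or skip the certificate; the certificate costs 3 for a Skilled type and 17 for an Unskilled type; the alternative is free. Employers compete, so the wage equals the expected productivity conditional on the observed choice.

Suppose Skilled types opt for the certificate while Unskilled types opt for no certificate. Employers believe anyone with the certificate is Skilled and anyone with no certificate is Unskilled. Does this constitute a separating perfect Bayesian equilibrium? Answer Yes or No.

Under these beliefs, the certificate earns wage 23 and no certificate earns wage 11.
Skilled: the certificate nets 23 − 3 = 20; no certificate nets 11. Skilled prefers the certificate.
Unskilled: the certificate nets 23 − 17 = 6; no certificate nets 11. Unskilled prefers no certificate.
Neither type deviates, so the separating profile is an equilibrium.

Yes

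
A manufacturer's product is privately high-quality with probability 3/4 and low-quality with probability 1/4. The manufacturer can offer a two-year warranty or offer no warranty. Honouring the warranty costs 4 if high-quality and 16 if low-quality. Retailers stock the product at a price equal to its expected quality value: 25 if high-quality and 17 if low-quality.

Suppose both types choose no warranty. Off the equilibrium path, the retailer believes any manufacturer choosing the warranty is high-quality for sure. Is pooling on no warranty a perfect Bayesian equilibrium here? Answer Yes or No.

Yes

On path, the retailer holds the prior and pays 3/4·25 + 1/4·17 = 23. Off path (the warranty), believing high-quality, it pays 25.
high-quality: no warranty nets 23; the warranty nets 25 − 4 = 21. high-quality stays.
low-quality: no warranty nets 23; the warranty nets 25 − 16 = 9. low-quality stays.
No type deviates, so pooling is sustained.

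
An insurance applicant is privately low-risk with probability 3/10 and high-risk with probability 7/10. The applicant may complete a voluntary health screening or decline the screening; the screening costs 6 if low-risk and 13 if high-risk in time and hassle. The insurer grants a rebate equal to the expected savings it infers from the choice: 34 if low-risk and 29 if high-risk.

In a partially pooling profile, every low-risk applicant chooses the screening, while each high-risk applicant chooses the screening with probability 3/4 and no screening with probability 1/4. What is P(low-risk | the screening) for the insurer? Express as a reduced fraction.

4/11

P(the screening) = (3/10)·1 + (7/10)·(3/4) = 33/40.
By Bayes' rule, P(low-risk | the screening) = (3/10) / (33/40) = 4/11.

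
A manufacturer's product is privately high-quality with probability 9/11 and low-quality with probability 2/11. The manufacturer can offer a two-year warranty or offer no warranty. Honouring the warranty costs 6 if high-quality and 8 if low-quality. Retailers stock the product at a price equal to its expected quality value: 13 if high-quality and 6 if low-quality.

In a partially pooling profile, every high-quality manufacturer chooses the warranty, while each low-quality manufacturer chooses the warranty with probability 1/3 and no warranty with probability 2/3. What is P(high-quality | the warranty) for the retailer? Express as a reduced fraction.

27/29

P(the warranty) = (9/11)·1 + (2/11)·(1/3) = 29/33.
By Bayes' rule, P(high-quality | the warranty) = (9/11) / (29/33) = 27/29.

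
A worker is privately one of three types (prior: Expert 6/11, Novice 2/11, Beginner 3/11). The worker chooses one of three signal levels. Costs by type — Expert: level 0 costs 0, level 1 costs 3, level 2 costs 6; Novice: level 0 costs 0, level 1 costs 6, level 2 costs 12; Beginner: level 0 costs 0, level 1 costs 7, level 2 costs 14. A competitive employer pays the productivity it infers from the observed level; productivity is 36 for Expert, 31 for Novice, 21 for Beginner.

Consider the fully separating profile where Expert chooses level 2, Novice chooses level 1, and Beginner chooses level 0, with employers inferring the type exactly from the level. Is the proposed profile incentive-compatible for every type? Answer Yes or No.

No

Separating wages: level 2 → 36, level 1 → 31, level 0 → 21.
Expert (assigned level 2): level 0: 21 − 0 = 21; level 1: 31 − 3 = 28; level 2: 36 − 6 = 30. Expert stays.
Novice (assigned level 1): level 0: 21 − 0 = 21; level 1: 31 − 6 = 25; level 2: 36 − 12 = 24. Novice stays.
Beginner (assigned level 0): level 0: 21 − 0 = 21; level 1: 31 − 7 = 24; level 2: 36 − 14 = 22. Beginner prefers level 1.
At least one type deviates; the separating profile fails.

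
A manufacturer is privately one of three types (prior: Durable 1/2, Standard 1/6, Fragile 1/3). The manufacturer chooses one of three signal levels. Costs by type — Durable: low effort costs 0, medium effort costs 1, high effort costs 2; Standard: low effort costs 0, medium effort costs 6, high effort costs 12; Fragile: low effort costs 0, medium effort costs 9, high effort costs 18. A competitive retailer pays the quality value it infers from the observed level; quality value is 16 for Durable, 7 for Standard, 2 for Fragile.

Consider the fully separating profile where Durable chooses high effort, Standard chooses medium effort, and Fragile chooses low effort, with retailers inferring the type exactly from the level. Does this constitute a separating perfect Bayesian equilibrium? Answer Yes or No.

No

Separating prices: high effort → 16, medium effort → 7, low effort → 2.
Durable (assigned high effort): low effort: 2 − 0 = 2; medium effort: 7 − 1 = 6; high effort: 16 − 2 = 14. Durable stays.
Standard (assigned medium effort): low effort: 2 − 0 = 2; medium effort: 7 − 6 = 1; high effort: 16 − 12 = 4. Standard prefers high effort.
Fragile (assigned low effort): low effort: 2 − 0 = 2; medium effort: 7 − 9 = -2; high effort: 16 − 18 = -2. Fragile stays.
At least one type deviates; the separating profile fails.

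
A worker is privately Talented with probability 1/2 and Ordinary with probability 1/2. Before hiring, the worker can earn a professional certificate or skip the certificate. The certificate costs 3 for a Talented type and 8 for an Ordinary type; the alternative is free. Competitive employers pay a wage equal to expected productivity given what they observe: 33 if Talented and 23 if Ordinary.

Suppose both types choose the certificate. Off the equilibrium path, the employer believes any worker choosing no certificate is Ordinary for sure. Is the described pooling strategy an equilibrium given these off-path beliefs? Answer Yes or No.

No

On path, the employer holds the prior and pays 1/2·33 + 1/2·23 = 28. Off path (no certificate), believing Ordinary, it pays 23.
Talented: the certificate nets 28 − 3 = 25; no certificate nets 23. Talented stays.
Ordinary: the certificate nets 28 − 8 = 20; no certificate nets 23. Ordinary would deviate.
A type deviates, so pooling fails.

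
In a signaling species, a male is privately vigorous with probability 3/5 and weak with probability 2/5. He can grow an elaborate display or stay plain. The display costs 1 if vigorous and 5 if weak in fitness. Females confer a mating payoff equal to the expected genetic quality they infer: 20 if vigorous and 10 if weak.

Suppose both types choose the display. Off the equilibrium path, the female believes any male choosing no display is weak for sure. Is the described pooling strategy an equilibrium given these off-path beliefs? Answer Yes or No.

On path, the female holds the prior and pays 3/5·20 + 2/5·10 = 16. Off path (no display), believing weak, it pays 10.
vigorous: the display nets 16 − 1 = 15; no display nets 10. vigorous stays.
weak: the display nets 16 − 5 = 11; no display nets 10. weak stays.
No type deviates, so pooling is sustained.

Yes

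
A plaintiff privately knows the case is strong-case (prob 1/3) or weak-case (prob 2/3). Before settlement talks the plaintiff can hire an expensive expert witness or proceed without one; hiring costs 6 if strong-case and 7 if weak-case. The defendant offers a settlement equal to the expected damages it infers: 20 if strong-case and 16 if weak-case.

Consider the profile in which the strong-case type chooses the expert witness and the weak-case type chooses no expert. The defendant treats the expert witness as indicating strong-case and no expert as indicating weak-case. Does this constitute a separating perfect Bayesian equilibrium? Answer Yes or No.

Under these beliefs, the expert witness earns settlement 20 and no expert earns settlement 16.
strong-case: the expert witness nets 20 − 6 = 14; no expert nets 16. strong-case would deviate to no expert.
weak-case: the expert witness nets 20 − 7 = 13; no expert nets 16. weak-case prefers no expert.
strong-case has a profitable deviation, so the profile is not an equilibrium.

No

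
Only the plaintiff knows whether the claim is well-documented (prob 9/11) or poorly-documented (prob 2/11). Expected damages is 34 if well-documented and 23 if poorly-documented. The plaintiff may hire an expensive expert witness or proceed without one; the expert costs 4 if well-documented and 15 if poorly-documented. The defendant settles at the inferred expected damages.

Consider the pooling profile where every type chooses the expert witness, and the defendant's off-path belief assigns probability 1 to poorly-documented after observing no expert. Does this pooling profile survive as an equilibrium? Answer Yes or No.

On path, the defendant holds the prior and pays 9/11·34 + 2/11·23 = 32. Off path (no expert), believing poorly-documented, it pays 23.
well-documented: the expert witness nets 32 − 4 = 28; no expert nets 23. well-documented stays.
poorly-documented: the expert witness nets 32 − 15 = 17; no expert nets 23. poorly-documented would deviate.
A type deviates, so pooling fails.

No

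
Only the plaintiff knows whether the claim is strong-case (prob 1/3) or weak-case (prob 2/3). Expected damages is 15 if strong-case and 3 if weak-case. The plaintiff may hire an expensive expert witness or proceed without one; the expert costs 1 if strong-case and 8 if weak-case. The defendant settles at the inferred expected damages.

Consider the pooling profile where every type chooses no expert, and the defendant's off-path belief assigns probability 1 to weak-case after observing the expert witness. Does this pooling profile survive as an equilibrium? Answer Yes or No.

On path, the defendant holds the prior and pays 1/3·15 + 2/3·3 = 7. Off path (the expert witness), believing weak-case, it pays 3.
strong-case: no expert nets 7; the expert witness nets 3 − 1 = 2. strong-case stays.
weak-case: no expert nets 7; the expert witness nets 3 − 8 = -5. weak-case stays.
No type deviates, so pooling is sustained.

Yes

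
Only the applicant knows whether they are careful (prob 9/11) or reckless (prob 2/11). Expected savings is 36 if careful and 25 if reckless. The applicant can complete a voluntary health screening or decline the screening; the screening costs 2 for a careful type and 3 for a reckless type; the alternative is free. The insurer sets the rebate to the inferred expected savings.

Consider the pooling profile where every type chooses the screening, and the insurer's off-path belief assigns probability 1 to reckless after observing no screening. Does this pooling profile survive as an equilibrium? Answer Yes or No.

Yes

On path, the insurer holds the prior and pays 9/11·36 + 2/11·25 = 34. Off path (no screening), believing reckless, it pays 25.
careful: the screening nets 34 − 2 = 32; no screening nets 25. careful stays.
reckless: the screening nets 34 − 3 = 31; no screening nets 25. reckless stays.
No type deviates, so pooling is sustained.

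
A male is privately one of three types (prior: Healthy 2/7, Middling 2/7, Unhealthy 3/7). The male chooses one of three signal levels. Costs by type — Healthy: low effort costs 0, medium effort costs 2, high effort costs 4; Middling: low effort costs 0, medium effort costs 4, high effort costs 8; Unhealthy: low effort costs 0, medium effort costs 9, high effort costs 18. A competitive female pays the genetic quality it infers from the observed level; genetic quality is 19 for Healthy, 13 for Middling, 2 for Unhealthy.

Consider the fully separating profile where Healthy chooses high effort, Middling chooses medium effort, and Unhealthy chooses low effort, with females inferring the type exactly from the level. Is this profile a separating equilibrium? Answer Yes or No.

Separating mating payoffs: high effort → 19, medium effort → 13, low effort → 2.
Healthy (assigned high effort): low effort: 2 − 0 = 2; medium effort: 13 − 2 = 11; high effort: 19 − 4 = 15. Healthy stays.
Middling (assigned medium effort): low effort: 2 − 0 = 2; medium effort: 13 − 4 = 9; high effort: 19 − 8 = 11. Middling prefers high effort.
Unhealthy (assigned low effort): low effort: 2 − 0 = 2; medium effort: 13 − 9 = 4; high effort: 19 − 18 = 1. Unhealthy prefers medium effort.
At least one type deviates; the separating profile fails.

No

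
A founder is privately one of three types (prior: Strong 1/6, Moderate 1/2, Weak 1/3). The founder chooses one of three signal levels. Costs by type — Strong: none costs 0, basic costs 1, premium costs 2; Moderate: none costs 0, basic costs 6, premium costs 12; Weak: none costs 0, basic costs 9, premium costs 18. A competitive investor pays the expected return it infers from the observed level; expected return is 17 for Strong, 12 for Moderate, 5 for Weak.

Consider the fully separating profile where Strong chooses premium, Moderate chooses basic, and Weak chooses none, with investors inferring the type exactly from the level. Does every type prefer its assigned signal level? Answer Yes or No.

Yes

Separating valuations: premium → 17, basic → 12, none → 5.
Strong (assigned premium): none: 5 − 0 = 5; basic: 12 − 1 = 11; premium: 17 − 2 = 15. Strong stays.
Moderate (assigned basic): none: 5 − 0 = 5; basic: 12 − 6 = 6; premium: 17 − 12 = 5. Moderate stays.
Weak (assigned none): none: 5 − 0 = 5; basic: 12 − 9 = 3; premium: 17 − 18 = -1. Weak stays.
Every type prefers its assigned level; separation holds.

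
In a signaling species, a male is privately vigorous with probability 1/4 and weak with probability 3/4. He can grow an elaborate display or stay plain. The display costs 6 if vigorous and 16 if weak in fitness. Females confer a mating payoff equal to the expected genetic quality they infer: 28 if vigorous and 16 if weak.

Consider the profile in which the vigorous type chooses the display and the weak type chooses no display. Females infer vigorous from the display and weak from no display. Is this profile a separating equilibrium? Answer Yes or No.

Under these beliefs, the display earns mating payoff 28 and no display earns mating payoff 16.
vigorous: the display nets 28 − 6 = 22; no display nets 16. vigorous prefers the display.
weak: the display nets 28 − 16 = 12; no display nets 16. weak prefers no display.
Neither type deviates, so the separating profile is an equilibrium.

Yes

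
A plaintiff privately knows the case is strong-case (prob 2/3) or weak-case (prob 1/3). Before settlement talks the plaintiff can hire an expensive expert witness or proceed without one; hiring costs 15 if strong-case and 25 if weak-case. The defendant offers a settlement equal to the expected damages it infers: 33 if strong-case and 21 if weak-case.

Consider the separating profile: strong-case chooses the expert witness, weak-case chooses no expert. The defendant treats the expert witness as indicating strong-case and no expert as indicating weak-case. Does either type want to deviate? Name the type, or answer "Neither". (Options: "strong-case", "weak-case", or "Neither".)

The expert witness pays 33; no expert pays 21.
strong-case: assigned the expert witness, nets 33 − 15 = 18; deviating to no expert nets 21.
weak-case: assigned no expert, nets 21; deviating to the expert witness nets 33 − 25 = 8.
The strong-case type gains 3 by deviating.

strong-case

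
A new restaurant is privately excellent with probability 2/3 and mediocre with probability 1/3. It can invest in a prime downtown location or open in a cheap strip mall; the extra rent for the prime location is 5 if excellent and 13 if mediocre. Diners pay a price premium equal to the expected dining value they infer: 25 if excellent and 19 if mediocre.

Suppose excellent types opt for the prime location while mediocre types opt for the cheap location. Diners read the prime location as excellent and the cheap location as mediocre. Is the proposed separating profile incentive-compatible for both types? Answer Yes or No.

Yes

Under these beliefs, the prime location earns price premium 25 and the cheap location earns price premium 19.
excellent: the prime location nets 25 − 5 = 20; the cheap location nets 19. excellent prefers the prime location.
mediocre: the prime location nets 25 − 13 = 12; the cheap location nets 19. mediocre prefers the cheap location.
Neither type deviates, so the separating profile is an equilibrium.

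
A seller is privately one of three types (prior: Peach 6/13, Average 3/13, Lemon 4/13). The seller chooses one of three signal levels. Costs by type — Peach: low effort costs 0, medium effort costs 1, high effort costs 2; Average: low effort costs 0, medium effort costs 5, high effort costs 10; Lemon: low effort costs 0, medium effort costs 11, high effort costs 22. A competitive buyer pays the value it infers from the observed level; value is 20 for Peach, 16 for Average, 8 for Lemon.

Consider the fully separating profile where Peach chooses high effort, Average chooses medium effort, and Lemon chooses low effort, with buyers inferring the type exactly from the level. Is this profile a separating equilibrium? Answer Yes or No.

Separating prices: high effort → 20, medium effort → 16, low effort → 8.
Peach (assigned high effort): low effort: 8 − 0 = 8; medium effort: 16 − 1 = 15; high effort: 20 − 2 = 18. Peach stays.
Average (assigned medium effort): low effort: 8 − 0 = 8; medium effort: 16 − 5 = 11; high effort: 20 − 10 = 10. Average stays.
Lemon (assigned low effort): low effort: 8 − 0 = 8; medium effort: 16 − 11 = 5; high effort: 20 − 22 = -2. Lemon stays.
Every type prefers its assigned level; separation holds.

Yes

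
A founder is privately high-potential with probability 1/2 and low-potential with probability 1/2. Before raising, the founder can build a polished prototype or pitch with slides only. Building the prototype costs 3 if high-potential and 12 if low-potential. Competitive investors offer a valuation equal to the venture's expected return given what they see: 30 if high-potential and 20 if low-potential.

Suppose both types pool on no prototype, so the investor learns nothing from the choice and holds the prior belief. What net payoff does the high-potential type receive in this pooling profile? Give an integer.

Pooled valuation = 1/2·30 + 1/2·20 = 25.
high-potential pays no cost for no prototype, so net payoff = 25.

25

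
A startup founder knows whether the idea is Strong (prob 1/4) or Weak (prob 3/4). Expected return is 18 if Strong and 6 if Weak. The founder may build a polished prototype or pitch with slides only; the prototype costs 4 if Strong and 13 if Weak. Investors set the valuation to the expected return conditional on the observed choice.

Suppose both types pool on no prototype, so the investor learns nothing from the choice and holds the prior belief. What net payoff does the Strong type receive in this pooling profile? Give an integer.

9

Pooled valuation = 1/4·18 + 3/4·6 = 9.
Strong pays no cost for no prototype, so net payoff = 9.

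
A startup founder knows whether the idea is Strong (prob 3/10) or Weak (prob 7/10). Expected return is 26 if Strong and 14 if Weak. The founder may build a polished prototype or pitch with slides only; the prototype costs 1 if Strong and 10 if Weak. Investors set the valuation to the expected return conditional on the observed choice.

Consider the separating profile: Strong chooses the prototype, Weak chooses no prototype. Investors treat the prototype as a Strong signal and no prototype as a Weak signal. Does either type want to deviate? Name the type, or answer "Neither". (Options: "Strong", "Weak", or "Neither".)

Weak

The prototype pays 26; no prototype pays 14.
Strong: assigned the prototype, nets 26 − 1 = 25; deviating to no prototype nets 14.
Weak: assigned no prototype, nets 14; deviating to the prototype nets 26 − 10 = 16.
The Weak type gains 2 by deviating.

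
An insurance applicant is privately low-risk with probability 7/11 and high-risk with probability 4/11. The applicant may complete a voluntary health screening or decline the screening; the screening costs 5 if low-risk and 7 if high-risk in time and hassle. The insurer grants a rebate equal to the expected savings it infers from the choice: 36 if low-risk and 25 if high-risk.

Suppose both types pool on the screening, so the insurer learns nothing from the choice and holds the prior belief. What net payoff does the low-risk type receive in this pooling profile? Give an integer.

27

Pooled rebate = 7/11·36 + 4/11·25 = 32.
low-risk pays cost 5 for the screening, so net payoff = 32 − 5 = 27.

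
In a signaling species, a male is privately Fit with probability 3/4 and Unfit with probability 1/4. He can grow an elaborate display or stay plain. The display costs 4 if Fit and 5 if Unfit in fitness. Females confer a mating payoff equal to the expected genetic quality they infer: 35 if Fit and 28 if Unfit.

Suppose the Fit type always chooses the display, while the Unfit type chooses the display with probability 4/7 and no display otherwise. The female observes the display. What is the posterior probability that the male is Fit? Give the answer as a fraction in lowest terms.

P(the display) = (3/4)·1 + (1/4)·(4/7) = 25/28.
By Bayes' rule, P(Fit | the display) = (3/4) / (25/28) = 21/25.

21/25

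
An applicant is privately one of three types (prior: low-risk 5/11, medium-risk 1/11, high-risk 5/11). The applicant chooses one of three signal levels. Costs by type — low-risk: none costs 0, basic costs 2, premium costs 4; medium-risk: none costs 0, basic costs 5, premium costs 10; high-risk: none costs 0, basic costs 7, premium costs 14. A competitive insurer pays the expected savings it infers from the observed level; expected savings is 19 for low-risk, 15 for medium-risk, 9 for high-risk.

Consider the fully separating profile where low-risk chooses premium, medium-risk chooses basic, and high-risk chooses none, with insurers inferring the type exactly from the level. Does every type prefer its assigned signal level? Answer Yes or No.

Separating rebates: premium → 19, basic → 15, none → 9.
low-risk (assigned premium): none: 9 − 0 = 9; basic: 15 − 2 = 13; premium: 19 − 4 = 15. low-risk stays.
medium-risk (assigned basic): none: 9 − 0 = 9; basic: 15 − 5 = 10; premium: 19 − 10 = 9. medium-risk stays.
high-risk (assigned none): none: 9 − 0 = 9; basic: 15 − 7 = 8; premium: 19 − 14 = 5. high-risk stays.
Every type prefers its assigned level; separation holds.

Yes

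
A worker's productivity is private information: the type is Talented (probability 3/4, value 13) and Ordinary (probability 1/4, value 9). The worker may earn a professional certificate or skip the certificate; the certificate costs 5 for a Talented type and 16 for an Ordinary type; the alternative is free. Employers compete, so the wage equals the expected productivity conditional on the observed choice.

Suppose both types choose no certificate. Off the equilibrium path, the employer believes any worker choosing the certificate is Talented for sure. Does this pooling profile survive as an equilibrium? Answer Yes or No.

Yes

On path, the employer holds the prior and pays 3/4·13 + 1/4·9 = 12. Off path (the certificate), believing Talented, it pays 13.
Talented: no certificate nets 12; the certificate nets 13 − 5 = 8. Talented stays.
Ordinary: no certificate nets 12; the certificate nets 13 − 16 = -3. Ordinary stays.
No type deviates, so pooling is sustained.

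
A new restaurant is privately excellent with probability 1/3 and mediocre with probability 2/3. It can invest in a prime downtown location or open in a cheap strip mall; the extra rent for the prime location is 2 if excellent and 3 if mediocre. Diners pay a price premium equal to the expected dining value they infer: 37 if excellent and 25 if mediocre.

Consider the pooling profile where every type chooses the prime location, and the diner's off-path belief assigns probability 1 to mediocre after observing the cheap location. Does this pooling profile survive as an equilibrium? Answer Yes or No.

Yes

On path, the diner holds the prior and pays 1/3·37 + 2/3·25 = 29. Off path (the cheap location), believing mediocre, it pays 25.
excellent: the prime location nets 29 − 2 = 27; the cheap location nets 25. excellent stays.
mediocre: the prime location nets 29 − 3 = 26; the cheap location nets 25. mediocre stays.
No type deviates, so pooling is sustained.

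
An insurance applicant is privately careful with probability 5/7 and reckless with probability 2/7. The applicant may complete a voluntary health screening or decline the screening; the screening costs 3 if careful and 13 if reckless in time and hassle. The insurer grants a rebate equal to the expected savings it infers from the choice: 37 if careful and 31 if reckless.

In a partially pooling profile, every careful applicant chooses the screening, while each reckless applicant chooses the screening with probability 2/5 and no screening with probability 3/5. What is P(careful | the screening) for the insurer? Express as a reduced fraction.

25/29

P(the screening) = (5/7)·1 + (2/7)·(2/5) = 29/35.
By Bayes' rule, P(careful | the screening) = (5/7) / (29/35) = 25/29.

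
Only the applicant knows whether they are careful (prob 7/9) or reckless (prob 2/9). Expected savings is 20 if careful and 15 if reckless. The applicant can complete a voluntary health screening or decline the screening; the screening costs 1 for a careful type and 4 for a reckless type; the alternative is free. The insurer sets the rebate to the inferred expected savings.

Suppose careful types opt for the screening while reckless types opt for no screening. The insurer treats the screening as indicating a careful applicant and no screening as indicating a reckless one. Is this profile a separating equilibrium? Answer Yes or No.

Under these beliefs, the screening earns rebate 20 and no screening earns rebate 15.
careful: the screening nets 20 − 1 = 19; no screening nets 15. careful prefers the screening.
reckless: the screening nets 20 − 4 = 16; no screening nets 15. reckless would deviate to the screening.
reckless has a profitable deviation, so the profile is not an equilibrium.

No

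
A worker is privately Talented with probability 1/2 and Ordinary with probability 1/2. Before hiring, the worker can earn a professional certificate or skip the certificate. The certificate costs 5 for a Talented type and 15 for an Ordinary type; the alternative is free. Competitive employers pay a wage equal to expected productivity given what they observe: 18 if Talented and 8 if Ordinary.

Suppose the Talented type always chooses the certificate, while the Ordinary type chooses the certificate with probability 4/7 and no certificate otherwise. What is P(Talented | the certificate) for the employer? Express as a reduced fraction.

7/11

P(the certificate) = (1/2)·1 + (1/2)·(4/7) = 11/14.
By Bayes' rule, P(Talented | the certificate) = (1/2) / (11/14) = 7/11.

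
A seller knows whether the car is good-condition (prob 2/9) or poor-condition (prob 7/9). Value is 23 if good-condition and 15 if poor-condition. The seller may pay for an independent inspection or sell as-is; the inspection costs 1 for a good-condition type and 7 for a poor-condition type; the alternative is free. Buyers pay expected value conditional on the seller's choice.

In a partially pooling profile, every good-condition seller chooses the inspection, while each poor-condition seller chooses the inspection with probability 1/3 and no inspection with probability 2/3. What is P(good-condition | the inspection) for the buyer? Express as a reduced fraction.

P(the inspection) = (2/9)·1 + (7/9)·(1/3) = 13/27.
By Bayes' rule, P(good-condition | the inspection) = (2/9) / (13/27) = 6/13.

6/13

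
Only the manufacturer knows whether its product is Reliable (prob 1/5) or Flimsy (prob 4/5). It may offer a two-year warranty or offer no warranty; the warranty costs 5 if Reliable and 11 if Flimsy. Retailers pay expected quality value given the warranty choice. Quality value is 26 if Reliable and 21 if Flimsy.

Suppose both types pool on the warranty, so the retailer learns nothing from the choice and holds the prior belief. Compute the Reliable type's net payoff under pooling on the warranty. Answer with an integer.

17

Pooled price = 1/5·26 + 4/5·21 = 22.
Reliable pays cost 5 for the warranty, so net payoff = 22 − 5 = 17.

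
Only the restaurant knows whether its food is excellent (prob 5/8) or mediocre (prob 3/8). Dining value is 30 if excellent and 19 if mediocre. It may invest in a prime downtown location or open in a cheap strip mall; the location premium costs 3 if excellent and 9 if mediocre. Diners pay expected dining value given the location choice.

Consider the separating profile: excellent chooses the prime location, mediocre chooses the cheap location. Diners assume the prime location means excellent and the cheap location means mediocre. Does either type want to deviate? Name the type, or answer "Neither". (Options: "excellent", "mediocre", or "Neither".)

mediocre

The prime location pays 30; the cheap location pays 19.
excellent: assigned the prime location, nets 30 − 3 = 27; deviating to the cheap location nets 19.
mediocre: assigned the cheap location, nets 19; deviating to the prime location nets 30 − 9 = 21.
The mediocre type gains 2 by deviating.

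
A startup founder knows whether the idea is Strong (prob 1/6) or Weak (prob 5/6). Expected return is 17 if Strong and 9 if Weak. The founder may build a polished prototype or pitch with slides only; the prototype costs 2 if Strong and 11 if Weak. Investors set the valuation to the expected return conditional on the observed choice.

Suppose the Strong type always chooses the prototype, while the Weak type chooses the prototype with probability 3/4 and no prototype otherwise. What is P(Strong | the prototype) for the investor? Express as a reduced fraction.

P(the prototype) = (1/6)·1 + (5/6)·(3/4) = 19/24.
By Bayes' rule, P(Strong | the prototype) = (1/6) / (19/24) = 4/19.

4/19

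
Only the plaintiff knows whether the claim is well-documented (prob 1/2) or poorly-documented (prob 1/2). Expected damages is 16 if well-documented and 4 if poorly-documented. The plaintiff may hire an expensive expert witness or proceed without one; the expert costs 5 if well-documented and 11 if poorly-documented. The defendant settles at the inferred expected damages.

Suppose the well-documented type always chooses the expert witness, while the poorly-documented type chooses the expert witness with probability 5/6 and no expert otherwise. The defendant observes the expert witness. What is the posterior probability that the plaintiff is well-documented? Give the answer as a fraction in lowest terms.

6/11

P(the expert witness) = (1/2)·1 + (1/2)·(5/6) = 11/12.
By Bayes' rule, P(well-documented | the expert witness) = (1/2) / (11/12) = 6/11.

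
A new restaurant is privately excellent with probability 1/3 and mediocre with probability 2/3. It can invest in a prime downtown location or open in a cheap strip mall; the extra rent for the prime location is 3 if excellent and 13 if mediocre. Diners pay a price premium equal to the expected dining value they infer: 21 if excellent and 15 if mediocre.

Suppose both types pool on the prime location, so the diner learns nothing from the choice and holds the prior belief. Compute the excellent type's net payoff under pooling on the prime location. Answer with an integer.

14

Pooled price premium = 1/3·21 + 2/3·15 = 17.
excellent pays cost 3 for the prime location, so net payoff = 17 − 3 = 14.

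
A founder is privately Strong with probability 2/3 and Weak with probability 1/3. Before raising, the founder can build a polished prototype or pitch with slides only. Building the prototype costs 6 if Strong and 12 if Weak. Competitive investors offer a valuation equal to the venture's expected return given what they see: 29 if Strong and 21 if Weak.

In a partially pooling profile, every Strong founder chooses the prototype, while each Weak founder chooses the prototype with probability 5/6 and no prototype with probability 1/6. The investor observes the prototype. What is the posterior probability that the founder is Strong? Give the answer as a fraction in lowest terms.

12/17

P(the prototype) = (2/3)·1 + (1/3)·(5/6) = 17/18.
By Bayes' rule, P(Strong | the prototype) = (2/3) / (17/18) = 12/17.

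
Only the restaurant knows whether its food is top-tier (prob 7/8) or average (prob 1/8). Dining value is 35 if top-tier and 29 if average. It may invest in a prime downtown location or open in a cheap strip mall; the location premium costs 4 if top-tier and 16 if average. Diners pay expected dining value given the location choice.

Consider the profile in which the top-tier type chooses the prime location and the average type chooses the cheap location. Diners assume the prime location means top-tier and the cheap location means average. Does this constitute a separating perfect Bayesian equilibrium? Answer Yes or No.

Yes

Under these beliefs, the prime location earns price premium 35 and the cheap location earns price premium 29.
top-tier: the prime location nets 35 − 4 = 31; the cheap location nets 29. top-tier prefers the prime location.
average: the prime location nets 35 − 16 = 19; the cheap location nets 29. average prefers the cheap location.
Neither type deviates, so the separating profile is an equilibrium.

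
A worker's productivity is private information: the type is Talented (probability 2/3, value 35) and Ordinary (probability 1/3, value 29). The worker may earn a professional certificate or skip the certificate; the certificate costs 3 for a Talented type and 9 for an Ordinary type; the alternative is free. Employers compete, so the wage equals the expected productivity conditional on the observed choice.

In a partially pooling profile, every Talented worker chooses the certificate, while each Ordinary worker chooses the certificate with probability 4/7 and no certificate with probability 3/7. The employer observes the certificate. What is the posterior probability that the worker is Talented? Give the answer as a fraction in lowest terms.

7/9

P(the certificate) = (2/3)·1 + (1/3)·(4/7) = 6/7.
By Bayes' rule, P(Talented | the certificate) = (2/3) / (6/7) = 7/9.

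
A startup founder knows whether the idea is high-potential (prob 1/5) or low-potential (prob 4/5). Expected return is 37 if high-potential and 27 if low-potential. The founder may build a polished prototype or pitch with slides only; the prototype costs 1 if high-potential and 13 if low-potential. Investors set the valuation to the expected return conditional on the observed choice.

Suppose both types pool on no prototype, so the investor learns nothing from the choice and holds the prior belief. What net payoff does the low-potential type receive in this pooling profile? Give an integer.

Pooled valuation = 1/5·37 + 4/5·27 = 29.
low-potential pays no cost for no prototype, so net payoff = 29.

29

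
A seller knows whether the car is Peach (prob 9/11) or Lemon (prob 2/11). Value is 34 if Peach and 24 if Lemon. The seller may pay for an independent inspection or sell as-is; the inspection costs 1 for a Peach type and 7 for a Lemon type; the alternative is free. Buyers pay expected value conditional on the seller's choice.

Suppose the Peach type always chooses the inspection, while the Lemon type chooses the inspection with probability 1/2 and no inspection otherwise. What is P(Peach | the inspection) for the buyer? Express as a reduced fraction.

P(the inspection) = (9/11)·1 + (2/11)·(1/2) = 10/11.
By Bayes' rule, P(Peach | the inspection) = (9/11) / (10/11) = 9/10.

9/10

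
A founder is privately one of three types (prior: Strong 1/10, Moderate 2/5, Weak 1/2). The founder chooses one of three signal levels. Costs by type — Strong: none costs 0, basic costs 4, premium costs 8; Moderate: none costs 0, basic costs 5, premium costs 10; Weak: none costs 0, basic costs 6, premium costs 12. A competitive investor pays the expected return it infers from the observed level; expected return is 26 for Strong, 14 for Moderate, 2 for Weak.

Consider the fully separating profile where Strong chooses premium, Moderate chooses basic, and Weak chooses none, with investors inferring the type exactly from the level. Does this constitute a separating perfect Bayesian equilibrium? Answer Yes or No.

Separating valuations: premium → 26, basic → 14, none → 2.
Strong (assigned premium): none: 2 − 0 = 2; basic: 14 − 4 = 10; premium: 26 − 8 = 18. Strong stays.
Moderate (assigned basic): none: 2 − 0 = 2; basic: 14 − 5 = 9; premium: 26 − 10 = 16. Moderate prefers premium.
Weak (assigned none): none: 2 − 0 = 2; basic: 14 − 6 = 8; premium: 26 − 12 = 14. Weak prefers premium.
At least one type deviates; the separating profile fails.

No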